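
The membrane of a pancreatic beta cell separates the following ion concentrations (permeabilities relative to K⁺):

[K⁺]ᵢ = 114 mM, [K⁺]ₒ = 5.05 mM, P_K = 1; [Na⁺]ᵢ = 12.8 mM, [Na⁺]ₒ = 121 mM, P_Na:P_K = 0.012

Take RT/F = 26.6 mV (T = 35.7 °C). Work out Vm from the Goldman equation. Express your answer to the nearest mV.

-76 mV

Vm = 26.6 · ln[(Σ P·[cation]ₒ + Σ P·[anion]ᵢ) / (Σ P·[cation]ᵢ + Σ P·[anion]ₒ)]
Numerator = 1×5.05 + 0.012×121 = 6.502
Denominator = 1×114 + 0.012×12.8 = 114.2
Vm = 26.6 · ln(0.056958) = 26.6 × (-2.8654) = -76.22 mV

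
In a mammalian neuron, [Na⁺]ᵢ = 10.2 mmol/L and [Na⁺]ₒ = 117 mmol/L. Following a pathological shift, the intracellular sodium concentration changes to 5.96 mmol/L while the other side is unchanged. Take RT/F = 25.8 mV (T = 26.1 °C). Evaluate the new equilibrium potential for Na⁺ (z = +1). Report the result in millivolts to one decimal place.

76.8 mV

After the shift: [Na⁺]_out = 117, [Na⁺]_in = 5.96 mmol/L.
E_new = (25.8/1)·ln(117/5.96) = 25.80 · (2.9771) = 76.81 mV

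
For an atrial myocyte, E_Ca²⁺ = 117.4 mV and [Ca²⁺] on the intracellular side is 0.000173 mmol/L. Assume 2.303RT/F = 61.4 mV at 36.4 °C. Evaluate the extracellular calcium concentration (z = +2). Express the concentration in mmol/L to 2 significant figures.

1.2 mmol/L

Nernst: E = (61.4/2) · log₁₀([out]/[in]), so log₁₀([out]/[in]) = 117.4 × 2 / 61.4 = 3.8241.
[out]/[in] = 10^(3.8241) = 6670.
[out] = 6670 × 0.000173 = 1.154 mmol/L.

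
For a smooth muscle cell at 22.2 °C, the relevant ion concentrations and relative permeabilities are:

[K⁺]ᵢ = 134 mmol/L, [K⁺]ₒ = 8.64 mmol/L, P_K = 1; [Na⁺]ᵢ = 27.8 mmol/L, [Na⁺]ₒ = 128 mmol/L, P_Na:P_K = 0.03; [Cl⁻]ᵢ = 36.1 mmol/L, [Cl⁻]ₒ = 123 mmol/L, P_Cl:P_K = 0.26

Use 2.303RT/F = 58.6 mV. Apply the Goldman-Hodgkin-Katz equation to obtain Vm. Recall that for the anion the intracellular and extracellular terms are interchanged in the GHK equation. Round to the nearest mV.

Vm = 58.6 · log₁₀[(Σ P·[cation]ₒ + Σ P·[anion]ᵢ) / (Σ P·[cation]ᵢ + Σ P·[anion]ₒ)]
Numerator = 1×8.64 + 0.03×128 + 0.26×36.1 = 21.87
Denominator = 1×134 + 0.03×27.8 + 0.26×123 = 166.8
Vm = 58.6 · log₁₀(0.13108) = 58.6 × (-0.8825) = -51.71 mV

-52 mV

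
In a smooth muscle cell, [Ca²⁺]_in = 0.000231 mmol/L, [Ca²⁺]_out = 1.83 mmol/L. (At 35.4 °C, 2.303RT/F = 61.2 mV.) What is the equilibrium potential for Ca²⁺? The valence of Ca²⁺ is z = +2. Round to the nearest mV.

E = (61.2/z) · log₁₀([Ca²⁺]_out/[Ca²⁺]_in) with z = +2.
= (61.2/2) · log₁₀(1.83/0.000231) = 30.60 · log₁₀(7922)
= 30.60 · (3.8988) = 119.30 mV

119 mV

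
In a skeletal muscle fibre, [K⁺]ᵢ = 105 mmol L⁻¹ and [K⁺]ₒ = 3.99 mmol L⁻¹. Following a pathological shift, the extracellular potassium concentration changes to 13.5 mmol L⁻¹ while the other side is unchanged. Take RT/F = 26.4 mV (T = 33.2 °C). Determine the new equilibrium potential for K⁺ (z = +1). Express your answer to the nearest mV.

-54 mV

After the shift: [K⁺]_out = 13.5, [K⁺]_in = 105 mmol L⁻¹.
E_new = (26.4/1)·ln(13.5/105) = 26.40 · (-2.0513) = -54.15 mV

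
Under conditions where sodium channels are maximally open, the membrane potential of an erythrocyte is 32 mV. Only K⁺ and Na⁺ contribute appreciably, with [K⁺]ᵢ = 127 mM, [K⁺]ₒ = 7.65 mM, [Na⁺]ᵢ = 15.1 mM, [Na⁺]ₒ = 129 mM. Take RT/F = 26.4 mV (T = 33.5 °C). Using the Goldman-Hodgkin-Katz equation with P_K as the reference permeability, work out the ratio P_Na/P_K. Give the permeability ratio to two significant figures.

Let α = P_Na/P_K. GHK: Vm = 26.4·ln[(Kₒ + α·Naₒ)/(Kᵢ + α·Naᵢ)].
e^(Vm/26.4) = e^(32.0/26.4) = 3.3606
So 3.3606·(Kᵢ + α·Naᵢ) = Kₒ + α·Naₒ → α = (3.3606·127.0 − 7.65) / (129.0 − 3.3606·15.1)
α = (426.8 − 7.65) / (129.0 − 50.75) = 419.1/78.25 = 5.356

5.4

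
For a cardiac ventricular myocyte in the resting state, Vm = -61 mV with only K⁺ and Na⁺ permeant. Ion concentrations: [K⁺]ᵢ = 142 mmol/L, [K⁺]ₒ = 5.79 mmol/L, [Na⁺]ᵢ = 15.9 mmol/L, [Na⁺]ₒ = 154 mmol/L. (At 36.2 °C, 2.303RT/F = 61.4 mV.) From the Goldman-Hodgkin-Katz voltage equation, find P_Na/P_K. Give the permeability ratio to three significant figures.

0.0566

Let α = P_Na/P_K. GHK: Vm = 61.4·log₁₀[(Kₒ + α·Naₒ)/(Kᵢ + α·Naᵢ)].
10^(Vm/61.4) = 10^(-61.0/61.4) = 0.10151
So 0.10151·(Kᵢ + α·Naᵢ) = Kₒ + α·Naₒ → α = (0.10151·142.0 − 5.79) / (154.0 − 0.10151·15.9)
α = (14.41 − 5.79) / (154.0 − 1.614) = 8.625/152.4 = 0.0566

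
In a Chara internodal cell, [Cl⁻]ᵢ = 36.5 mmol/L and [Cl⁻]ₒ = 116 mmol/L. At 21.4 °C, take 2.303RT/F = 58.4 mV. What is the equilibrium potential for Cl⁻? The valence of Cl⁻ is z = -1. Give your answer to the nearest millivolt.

-29 mV

E = (58.4/z) · log₁₀([Cl⁻]_out/[Cl⁻]_in) with z = -1.
For an anion, dividing by z = -1 reverses the sign.
= (58.4/-1) · log₁₀(116/36.5) = -58.40 · log₁₀(3.178)
= -58.40 · (0.5022) = -29.33 mV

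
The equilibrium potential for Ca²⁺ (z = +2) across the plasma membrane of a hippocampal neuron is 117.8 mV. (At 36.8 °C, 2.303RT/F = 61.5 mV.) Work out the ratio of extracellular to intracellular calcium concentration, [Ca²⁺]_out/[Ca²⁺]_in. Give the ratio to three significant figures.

log₁₀([out]/[in]) = E·z/(61.5) = 117.8 × 2 / 61.5 = 3.8309
[out]/[in] = 10^(3.8309) = 6775

6770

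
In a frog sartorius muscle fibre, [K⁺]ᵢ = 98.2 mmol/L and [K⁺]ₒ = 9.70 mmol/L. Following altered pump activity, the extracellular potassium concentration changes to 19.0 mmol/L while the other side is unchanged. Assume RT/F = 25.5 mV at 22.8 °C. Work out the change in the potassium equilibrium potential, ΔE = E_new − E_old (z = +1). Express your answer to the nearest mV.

17 mV

E_old = (25.5/1)·ln(9.70/98.2) = -59.03 mV
E_new = (25.5/1)·ln(19.0/98.2) = -41.89 mV
ΔE = -41.89 − (-59.03) = 17.14 mV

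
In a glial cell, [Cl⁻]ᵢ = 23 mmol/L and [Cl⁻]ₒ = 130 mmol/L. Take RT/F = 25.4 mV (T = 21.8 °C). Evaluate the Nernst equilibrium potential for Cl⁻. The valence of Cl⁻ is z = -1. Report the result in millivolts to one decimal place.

E = (25.4/z) · ln([Cl⁻]_out/[Cl⁻]_in) with z = -1.
For an anion, dividing by z = -1 reverses the sign.
= (25.4/-1) · ln(130/23) = -25.40 · ln(5.652)
= -25.40 · (1.7320) = -43.99 mV

-44.0 mV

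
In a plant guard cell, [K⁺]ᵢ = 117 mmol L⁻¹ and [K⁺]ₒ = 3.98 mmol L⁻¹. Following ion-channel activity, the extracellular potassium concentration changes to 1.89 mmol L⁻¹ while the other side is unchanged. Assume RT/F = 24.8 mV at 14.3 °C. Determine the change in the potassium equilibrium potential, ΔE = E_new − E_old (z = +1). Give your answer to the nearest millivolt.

-18 mV

E_old = (24.8/1)·ln(3.98/117) = -83.85 mV
E_new = (24.8/1)·ln(1.89/117) = -102.31 mV
ΔE = -102.31 − (-83.85) = -18.47 mV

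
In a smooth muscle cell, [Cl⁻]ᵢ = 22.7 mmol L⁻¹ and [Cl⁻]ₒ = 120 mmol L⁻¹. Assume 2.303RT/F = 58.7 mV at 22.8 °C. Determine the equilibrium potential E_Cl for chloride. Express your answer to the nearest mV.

E = (58.7/z) · log₁₀([Cl⁻]_out/[Cl⁻]_in) with z = -1.
For an anion, dividing by z = -1 reverses the sign.
= (58.7/-1) · log₁₀(120/22.7) = -58.70 · log₁₀(5.286)
= -58.70 · (0.7232) = -42.45 mV

-42 mV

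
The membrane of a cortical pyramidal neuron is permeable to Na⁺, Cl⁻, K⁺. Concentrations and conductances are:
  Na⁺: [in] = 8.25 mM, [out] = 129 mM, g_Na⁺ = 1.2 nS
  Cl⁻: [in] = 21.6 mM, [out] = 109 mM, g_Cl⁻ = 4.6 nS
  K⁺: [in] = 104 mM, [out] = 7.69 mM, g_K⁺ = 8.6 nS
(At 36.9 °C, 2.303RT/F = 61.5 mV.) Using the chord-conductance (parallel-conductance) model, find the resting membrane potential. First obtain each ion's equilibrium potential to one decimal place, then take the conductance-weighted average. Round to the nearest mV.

-49 mV

E_Na⁺ = (61.5/1)·log₁₀(129/8.25) = 73.4 mV
E_Cl⁻ = (61.5/-1)·log₁₀(109/21.6) = -43.2 mV
E_K⁺ = (61.5/1)·log₁₀(7.69/104) = -69.6 mV
Vm = (Σ gᵢEᵢ)/(Σ gᵢ) = (1.2·73.4 + 4.6·-43.2 + 8.6·-69.6) / (1.2 + 4.6 + 8.6)
= -709.20 / 14.4 = -49.25 mV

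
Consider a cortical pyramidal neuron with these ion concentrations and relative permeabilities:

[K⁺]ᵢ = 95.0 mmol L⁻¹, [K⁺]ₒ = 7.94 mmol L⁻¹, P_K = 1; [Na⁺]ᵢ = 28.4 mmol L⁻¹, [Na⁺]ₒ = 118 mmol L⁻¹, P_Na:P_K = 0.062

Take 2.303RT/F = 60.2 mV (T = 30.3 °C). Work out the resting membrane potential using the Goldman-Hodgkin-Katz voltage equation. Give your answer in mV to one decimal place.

-48.3 mV

Vm = 60.2 · log₁₀[(Σ P·[cation]ₒ + Σ P·[anion]ᵢ) / (Σ P·[cation]ᵢ + Σ P·[anion]ₒ)]
Numerator = 1×7.94 + 0.062×118 = 15.26
Denominator = 1×95.0 + 0.062×28.4 = 96.76
Vm = 60.2 · log₁₀(0.15767) = 60.2 × (-0.8023) = -48.30 mV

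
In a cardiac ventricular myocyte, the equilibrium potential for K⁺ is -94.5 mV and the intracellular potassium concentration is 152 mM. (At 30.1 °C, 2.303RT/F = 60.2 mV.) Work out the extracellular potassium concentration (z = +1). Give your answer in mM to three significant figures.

Nernst: E = (60.2/1) · log₁₀([out]/[in]), so log₁₀([out]/[in]) = -94.5 × 1 / 60.2 = -1.5698.
[out]/[in] = 10^(-1.5698) = 0.02693.
[out] = 0.02693 × 152 = 4.093 mM.

4.09 mM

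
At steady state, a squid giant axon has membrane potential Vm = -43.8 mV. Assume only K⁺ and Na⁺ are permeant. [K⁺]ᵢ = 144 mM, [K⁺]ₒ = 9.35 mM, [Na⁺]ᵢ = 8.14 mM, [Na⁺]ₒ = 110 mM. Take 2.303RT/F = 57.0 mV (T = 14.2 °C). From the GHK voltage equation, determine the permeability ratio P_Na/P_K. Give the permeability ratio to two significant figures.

0.14

Let α = P_Na/P_K. GHK: Vm = 57.0·log₁₀[(Kₒ + α·Naₒ)/(Kᵢ + α·Naᵢ)].
10^(Vm/57.0) = 10^(-43.8/57.0) = 0.17044
So 0.17044·(Kᵢ + α·Naᵢ) = Kₒ + α·Naₒ → α = (0.17044·144.0 − 9.35) / (110.0 − 0.17044·8.14)
α = (24.54 − 9.35) / (110.0 − 1.387) = 15.19/108.6 = 0.1399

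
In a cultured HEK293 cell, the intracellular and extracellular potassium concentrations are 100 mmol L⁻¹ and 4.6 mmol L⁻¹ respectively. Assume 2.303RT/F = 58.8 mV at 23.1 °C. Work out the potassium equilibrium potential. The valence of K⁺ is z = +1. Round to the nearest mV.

-79 mV

E = (58.8/z) · log₁₀([K⁺]_out/[K⁺]_in) with z = +1.
= (58.8/1) · log₁₀(4.6/100) = 58.80 · log₁₀(0.046)
= 58.80 · (-1.3372) = -78.63 mV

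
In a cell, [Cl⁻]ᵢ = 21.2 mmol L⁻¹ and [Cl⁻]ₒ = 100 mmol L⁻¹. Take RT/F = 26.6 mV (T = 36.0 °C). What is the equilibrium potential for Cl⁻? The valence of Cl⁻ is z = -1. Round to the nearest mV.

-41 mV

E = (26.6/z) · ln([Cl⁻]_out/[Cl⁻]_in) with z = -1.
For an anion, dividing by z = -1 reverses the sign.
= (26.6/-1) · ln(100/21.2) = -26.60 · ln(4.717)
= -26.60 · (1.5512) = -41.26 mV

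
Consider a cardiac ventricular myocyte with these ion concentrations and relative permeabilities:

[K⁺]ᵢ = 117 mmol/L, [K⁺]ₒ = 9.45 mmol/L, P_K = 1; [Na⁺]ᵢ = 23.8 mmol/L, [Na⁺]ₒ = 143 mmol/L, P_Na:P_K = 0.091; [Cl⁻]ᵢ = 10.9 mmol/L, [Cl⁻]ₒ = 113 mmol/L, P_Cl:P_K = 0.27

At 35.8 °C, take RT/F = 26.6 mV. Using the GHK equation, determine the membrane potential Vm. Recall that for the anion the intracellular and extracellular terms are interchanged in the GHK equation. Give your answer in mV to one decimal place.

-47.2 mV

Vm = 26.6 · ln[(Σ P·[cation]ₒ + Σ P·[anion]ᵢ) / (Σ P·[cation]ᵢ + Σ P·[anion]ₒ)]
Numerator = 1×9.45 + 0.091×143 + 0.27×10.9 = 25.41
Denominator = 1×117 + 0.091×23.8 + 0.27×113 = 149.7
Vm = 26.6 · ln(0.16974) = 26.6 × (-1.7735) = -47.17 mV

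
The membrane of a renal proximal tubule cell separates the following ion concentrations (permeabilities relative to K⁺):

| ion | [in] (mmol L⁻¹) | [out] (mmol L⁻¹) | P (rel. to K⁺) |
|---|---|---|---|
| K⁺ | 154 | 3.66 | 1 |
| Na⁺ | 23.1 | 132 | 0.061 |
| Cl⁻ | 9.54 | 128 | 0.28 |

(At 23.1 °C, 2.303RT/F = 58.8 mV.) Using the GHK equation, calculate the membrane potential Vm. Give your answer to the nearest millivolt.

Vm = 58.8 · log₁₀[(Σ P·[cation]ₒ + Σ P·[anion]ᵢ) / (Σ P·[cation]ᵢ + Σ P·[anion]ₒ)]
Numerator = 1×3.66 + 0.061×132 + 0.28×9.54 = 14.38
Denominator = 1×154 + 0.061×23.1 + 0.28×128 = 191.2
Vm = 58.8 · log₁₀(0.075207) = 58.8 × (-1.1237) = -66.08 mV

-66 mV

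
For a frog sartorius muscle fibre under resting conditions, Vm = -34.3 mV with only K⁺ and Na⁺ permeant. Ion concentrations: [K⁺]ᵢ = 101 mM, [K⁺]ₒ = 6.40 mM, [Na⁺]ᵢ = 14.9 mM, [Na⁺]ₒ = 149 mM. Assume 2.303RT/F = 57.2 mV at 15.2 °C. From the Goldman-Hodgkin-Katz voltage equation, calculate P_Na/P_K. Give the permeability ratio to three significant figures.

0.131

Let α = P_Na/P_K. GHK: Vm = 57.2·log₁₀[(Kₒ + α·Naₒ)/(Kᵢ + α·Naᵢ)].
10^(Vm/57.2) = 10^(-34.3/57.2) = 0.25139
So 0.25139·(Kᵢ + α·Naᵢ) = Kₒ + α·Naₒ → α = (0.25139·101.0 − 6.4) / (149.0 − 0.25139·14.9)
α = (25.39 − 6.4) / (149.0 − 3.746) = 18.99/145.3 = 0.1307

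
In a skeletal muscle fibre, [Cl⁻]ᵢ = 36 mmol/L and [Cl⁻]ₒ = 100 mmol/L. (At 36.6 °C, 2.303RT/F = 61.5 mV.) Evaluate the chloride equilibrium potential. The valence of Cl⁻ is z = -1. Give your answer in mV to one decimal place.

E = (61.5/z) · log₁₀([Cl⁻]_out/[Cl⁻]_in) with z = -1.
For an anion, dividing by z = -1 reverses the sign.
= (61.5/-1) · log₁₀(100/36) = -61.50 · log₁₀(2.778)
= -61.50 · (0.4437) = -27.29 mV

-27.3 mV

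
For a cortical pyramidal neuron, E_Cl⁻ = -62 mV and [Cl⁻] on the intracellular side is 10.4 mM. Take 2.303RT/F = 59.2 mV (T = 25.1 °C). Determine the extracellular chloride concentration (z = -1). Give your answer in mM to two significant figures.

120 mM

Nernst: E = (59.2/-1) · log₁₀([out]/[in]), so log₁₀([out]/[in]) = -62.0 × -1 / 59.2 = 1.0473.
[out]/[in] = 10^(1.0473) = 11.15.
[out] = 11.15 × 10.4 = 116 mM.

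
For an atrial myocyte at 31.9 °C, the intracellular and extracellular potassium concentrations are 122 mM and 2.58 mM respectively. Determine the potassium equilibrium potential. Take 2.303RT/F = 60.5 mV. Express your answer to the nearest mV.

E = (60.5/z) · log₁₀([K⁺]_out/[K⁺]_in) with z = +1.
= (60.5/1) · log₁₀(2.58/122) = 60.50 · log₁₀(0.02115)
= 60.50 · (-1.6747) = -101.32 mV

-101 mV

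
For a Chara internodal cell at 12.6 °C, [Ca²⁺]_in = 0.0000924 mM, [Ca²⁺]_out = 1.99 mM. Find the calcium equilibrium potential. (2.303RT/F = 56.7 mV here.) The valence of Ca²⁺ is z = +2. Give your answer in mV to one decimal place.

122.8 mV

E = (56.7/z) · log₁₀([Ca²⁺]_out/[Ca²⁺]_in) with z = +2.
= (56.7/2) · log₁₀(1.99/0.0000924) = 28.35 · log₁₀(2.154e+04)
= 28.35 · (4.3332) = 122.85 mV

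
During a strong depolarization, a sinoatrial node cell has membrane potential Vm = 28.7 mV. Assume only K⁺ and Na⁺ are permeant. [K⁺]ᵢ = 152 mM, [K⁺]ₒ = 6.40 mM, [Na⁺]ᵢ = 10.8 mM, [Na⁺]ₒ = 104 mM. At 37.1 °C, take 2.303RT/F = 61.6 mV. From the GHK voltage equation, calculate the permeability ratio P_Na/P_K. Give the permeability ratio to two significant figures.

Let α = P_Na/P_K. GHK: Vm = 61.6·log₁₀[(Kₒ + α·Naₒ)/(Kᵢ + α·Naᵢ)].
10^(Vm/61.6) = 10^(28.7/61.6) = 2.9235
So 2.9235·(Kᵢ + α·Naᵢ) = Kₒ + α·Naₒ → α = (2.9235·152.0 − 6.4) / (104.0 − 2.9235·10.8)
α = (444.4 − 6.4) / (104.0 − 31.57) = 438/72.43 = 6.047

6.0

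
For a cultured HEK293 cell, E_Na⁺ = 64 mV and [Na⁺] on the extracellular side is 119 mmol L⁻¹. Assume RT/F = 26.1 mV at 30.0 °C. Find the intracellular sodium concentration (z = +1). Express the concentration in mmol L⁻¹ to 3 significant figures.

Nernst: E = (26.1/1) · ln([out]/[in]), so ln([out]/[in]) = 64.0 × 1 / 26.1 = 2.4521.
[out]/[in] = e^(2.4521) = 11.61.
[in] = 119 / 11.61 = 10.25 mmol L⁻¹.

10.2 mmol L⁻¹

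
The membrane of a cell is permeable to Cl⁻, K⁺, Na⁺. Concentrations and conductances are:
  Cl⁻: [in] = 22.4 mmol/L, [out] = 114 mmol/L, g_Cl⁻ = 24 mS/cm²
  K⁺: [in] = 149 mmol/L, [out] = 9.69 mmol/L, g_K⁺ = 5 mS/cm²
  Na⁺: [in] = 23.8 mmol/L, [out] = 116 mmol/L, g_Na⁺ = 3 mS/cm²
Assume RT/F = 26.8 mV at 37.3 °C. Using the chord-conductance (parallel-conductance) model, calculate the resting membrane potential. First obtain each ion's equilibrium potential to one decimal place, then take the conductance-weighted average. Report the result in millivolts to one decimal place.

-40.2 mV

E_Cl⁻ = (26.8/-1)·ln(114/22.4) = -43.6 mV
E_K⁺ = (26.8/1)·ln(9.69/149) = -73.2 mV
E_Na⁺ = (26.8/1)·ln(116/23.8) = 42.4 mV
Vm = (Σ gᵢEᵢ)/(Σ gᵢ) = (24·-43.6 + 5·-73.2 + 3·42.4) / (24 + 5 + 3)
= -1285.20 / 32 = -40.16 mV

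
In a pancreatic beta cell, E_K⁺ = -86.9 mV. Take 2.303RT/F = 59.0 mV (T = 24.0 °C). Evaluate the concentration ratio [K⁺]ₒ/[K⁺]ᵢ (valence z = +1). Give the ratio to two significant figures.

0.034

log₁₀([out]/[in]) = E·z/(59.0) = -86.9 × 1 / 59.0 = -1.4729
[out]/[in] = 10^(-1.4729) = 0.03366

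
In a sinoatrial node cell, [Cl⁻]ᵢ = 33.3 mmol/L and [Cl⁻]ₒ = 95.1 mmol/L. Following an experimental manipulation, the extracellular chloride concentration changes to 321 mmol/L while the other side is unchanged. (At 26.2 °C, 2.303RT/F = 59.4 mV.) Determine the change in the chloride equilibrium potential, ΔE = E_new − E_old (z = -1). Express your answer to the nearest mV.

E_old = (59.4/-1)·log₁₀(95.1/33.3) = -27.07 mV
E_new = (59.4/-1)·log₁₀(321/33.3) = -58.45 mV
ΔE = -58.45 − (-27.07) = -31.38 mV

-31 mV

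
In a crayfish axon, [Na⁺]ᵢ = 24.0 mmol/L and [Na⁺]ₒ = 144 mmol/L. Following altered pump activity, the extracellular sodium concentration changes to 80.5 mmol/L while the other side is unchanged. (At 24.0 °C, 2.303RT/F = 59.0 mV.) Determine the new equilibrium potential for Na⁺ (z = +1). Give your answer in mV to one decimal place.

31.0 mV

After the shift: [Na⁺]_out = 80.5, [Na⁺]_in = 24.0 mmol/L.
E_new = (59.0/1)·log₁₀(80.5/24.0) = 59.00 · (0.5256) = 31.01 mV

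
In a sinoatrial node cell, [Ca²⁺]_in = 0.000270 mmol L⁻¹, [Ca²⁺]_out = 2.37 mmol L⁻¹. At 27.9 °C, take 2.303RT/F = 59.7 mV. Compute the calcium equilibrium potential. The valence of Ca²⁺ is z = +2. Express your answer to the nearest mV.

118 mV

E = (59.7/z) · log₁₀([Ca²⁺]_out/[Ca²⁺]_in) with z = +2.
= (59.7/2) · log₁₀(2.37/0.000270) = 29.85 · log₁₀(8778)
= 29.85 · (3.9434) = 117.71 mV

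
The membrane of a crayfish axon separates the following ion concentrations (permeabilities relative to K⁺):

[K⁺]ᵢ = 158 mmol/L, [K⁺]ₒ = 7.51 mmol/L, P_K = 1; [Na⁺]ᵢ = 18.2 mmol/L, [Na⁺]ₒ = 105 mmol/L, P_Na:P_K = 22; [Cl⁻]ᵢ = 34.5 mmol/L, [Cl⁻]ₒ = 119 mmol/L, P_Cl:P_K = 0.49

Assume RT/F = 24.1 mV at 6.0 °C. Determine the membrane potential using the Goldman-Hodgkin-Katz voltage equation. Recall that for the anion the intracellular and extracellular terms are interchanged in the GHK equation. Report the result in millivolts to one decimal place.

Vm = 24.1 · ln[(Σ P·[cation]ₒ + Σ P·[anion]ᵢ) / (Σ P·[cation]ᵢ + Σ P·[anion]ₒ)]
Numerator = 1×7.51 + 22×105 + 0.49×34.5 = 2334
Denominator = 1×158 + 22×18.2 + 0.49×119 = 616.7
Vm = 24.1 · ln(3.7853) = 24.1 × (1.3311) = 32.08 mV

32.1 mV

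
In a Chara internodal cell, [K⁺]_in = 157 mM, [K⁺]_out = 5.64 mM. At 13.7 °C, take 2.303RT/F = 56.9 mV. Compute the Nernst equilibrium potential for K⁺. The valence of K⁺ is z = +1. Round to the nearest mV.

-82 mV

E = (56.9/z) · log₁₀([K⁺]_out/[K⁺]_in) with z = +1.
= (56.9/1) · log₁₀(5.64/157) = 56.90 · log₁₀(0.03592)
= 56.90 · (-1.4446) = -82.20 mV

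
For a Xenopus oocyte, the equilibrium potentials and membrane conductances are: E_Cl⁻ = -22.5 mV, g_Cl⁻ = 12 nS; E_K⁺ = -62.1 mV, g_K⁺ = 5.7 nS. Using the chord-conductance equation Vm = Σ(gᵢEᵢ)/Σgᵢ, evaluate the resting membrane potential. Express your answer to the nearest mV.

Σ gᵢEᵢ = 12·(-22.5) + 5.7·(-62.1) = -623.97
Σ gᵢ = 12 + 5.7 = 17.7
Vm = -623.97 / 17.7 = -35.25 mV

-35 mV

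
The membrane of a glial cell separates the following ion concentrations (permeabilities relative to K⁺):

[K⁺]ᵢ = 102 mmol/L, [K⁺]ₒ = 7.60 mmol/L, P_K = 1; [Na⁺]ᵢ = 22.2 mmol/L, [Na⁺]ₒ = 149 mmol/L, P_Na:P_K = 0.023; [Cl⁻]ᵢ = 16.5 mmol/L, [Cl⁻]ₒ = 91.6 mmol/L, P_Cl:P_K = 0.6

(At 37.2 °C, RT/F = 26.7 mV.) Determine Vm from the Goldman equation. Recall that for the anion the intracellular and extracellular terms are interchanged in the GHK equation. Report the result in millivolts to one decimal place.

-53.9 mV

Vm = 26.7 · ln[(Σ P·[cation]ₒ + Σ P·[anion]ᵢ) / (Σ P·[cation]ᵢ + Σ P·[anion]ₒ)]
Numerator = 1×7.60 + 0.023×149 + 0.6×16.5 = 20.93
Denominator = 1×102 + 0.023×22.2 + 0.6×91.6 = 157.5
Vm = 26.7 · ln(0.13289) = 26.7 × (-2.0182) = -53.89 mV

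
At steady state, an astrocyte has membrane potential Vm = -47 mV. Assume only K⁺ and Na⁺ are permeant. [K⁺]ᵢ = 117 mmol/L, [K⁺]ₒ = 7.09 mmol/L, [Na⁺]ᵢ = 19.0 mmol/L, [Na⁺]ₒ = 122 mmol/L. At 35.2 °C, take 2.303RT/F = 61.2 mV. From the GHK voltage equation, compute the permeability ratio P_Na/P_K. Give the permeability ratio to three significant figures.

0.108

Let α = P_Na/P_K. GHK: Vm = 61.2·log₁₀[(Kₒ + α·Naₒ)/(Kᵢ + α·Naᵢ)].
10^(Vm/61.2) = 10^(-47.0/61.2) = 0.17062
So 0.17062·(Kᵢ + α·Naᵢ) = Kₒ + α·Naₒ → α = (0.17062·117.0 − 7.09) / (122.0 − 0.17062·19.0)
α = (19.96 − 7.09) / (122.0 − 3.242) = 12.87/118.8 = 0.1084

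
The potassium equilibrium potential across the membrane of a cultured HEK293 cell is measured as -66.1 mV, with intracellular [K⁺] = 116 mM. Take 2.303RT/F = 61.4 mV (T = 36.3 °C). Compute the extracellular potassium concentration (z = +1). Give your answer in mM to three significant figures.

9.73 mM

Nernst: E = (61.4/1) · log₁₀([out]/[in]), so log₁₀([out]/[in]) = -66.1 × 1 / 61.4 = -1.0765.
[out]/[in] = 10^(-1.0765) = 0.08384.
[out] = 0.08384 × 116 = 9.725 mM.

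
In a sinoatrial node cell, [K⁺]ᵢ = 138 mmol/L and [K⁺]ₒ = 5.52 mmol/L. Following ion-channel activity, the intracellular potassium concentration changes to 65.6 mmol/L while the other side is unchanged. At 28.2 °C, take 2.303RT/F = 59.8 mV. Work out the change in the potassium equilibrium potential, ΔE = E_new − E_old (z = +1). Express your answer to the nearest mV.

19 mV

E_old = (59.8/1)·log₁₀(5.52/138) = -83.60 mV
E_new = (59.8/1)·log₁₀(5.52/65.6) = -64.28 mV
ΔE = -64.28 − (-83.60) = 19.31 mV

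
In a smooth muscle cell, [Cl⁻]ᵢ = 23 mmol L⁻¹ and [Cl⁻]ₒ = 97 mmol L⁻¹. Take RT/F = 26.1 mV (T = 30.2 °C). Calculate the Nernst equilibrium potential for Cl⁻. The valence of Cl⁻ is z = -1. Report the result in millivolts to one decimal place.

-37.6 mV

E = (26.1/z) · ln([Cl⁻]_out/[Cl⁻]_in) with z = -1.
For an anion, dividing by z = -1 reverses the sign.
= (26.1/-1) · ln(97/23) = -26.10 · ln(4.217)
= -26.10 · (1.4392) = -37.56 mV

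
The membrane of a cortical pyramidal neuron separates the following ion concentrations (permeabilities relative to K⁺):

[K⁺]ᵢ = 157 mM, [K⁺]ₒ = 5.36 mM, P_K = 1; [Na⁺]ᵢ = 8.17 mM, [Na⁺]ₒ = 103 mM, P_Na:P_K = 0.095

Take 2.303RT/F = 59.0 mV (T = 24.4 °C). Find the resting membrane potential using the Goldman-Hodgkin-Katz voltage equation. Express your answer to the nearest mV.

-60 mV

Vm = 59.0 · log₁₀[(Σ P·[cation]ₒ + Σ P·[anion]ᵢ) / (Σ P·[cation]ᵢ + Σ P·[anion]ₒ)]
Numerator = 1×5.36 + 0.095×103 = 15.14
Denominator = 1×157 + 0.095×8.17 = 157.8
Vm = 59.0 · log₁₀(0.09599) = 59.0 × (-1.0178) = -60.05 mV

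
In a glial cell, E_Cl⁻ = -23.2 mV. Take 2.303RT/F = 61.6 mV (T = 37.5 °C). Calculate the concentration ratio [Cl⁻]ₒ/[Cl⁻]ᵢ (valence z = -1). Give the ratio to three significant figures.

2.38

log₁₀([out]/[in]) = E·z/(61.6) = -23.2 × -1 / 61.6 = 0.3766
[out]/[in] = 10^(0.3766) = 2.38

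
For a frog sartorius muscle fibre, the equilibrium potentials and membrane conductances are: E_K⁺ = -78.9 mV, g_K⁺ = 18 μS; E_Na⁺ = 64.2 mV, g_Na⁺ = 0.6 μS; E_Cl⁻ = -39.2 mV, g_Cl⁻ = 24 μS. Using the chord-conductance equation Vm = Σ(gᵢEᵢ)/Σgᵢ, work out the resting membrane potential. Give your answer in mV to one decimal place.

Σ gᵢEᵢ = 18·(-78.9) + 0.6·(64.2) + 24·(-39.2) = -2322.48
Σ gᵢ = 18 + 0.6 + 24 = 42.6
Vm = -2322.48 / 42.6 = -54.52 mV

-54.5 mV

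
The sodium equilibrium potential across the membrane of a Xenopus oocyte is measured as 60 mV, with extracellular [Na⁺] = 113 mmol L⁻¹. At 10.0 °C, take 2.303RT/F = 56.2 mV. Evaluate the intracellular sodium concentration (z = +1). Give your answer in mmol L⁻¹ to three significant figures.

9.67 mmol L⁻¹

Nernst: E = (56.2/1) · log₁₀([out]/[in]), so log₁₀([out]/[in]) = 60.0 × 1 / 56.2 = 1.0676.
[out]/[in] = 10^(1.0676) = 11.68.
[in] = 113 / 11.68 = 9.671 mmol L⁻¹.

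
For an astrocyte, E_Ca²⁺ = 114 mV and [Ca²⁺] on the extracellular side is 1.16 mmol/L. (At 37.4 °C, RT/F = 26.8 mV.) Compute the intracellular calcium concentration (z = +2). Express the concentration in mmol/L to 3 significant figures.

Nernst: E = (26.8/2) · ln([out]/[in]), so ln([out]/[in]) = 114.0 × 2 / 26.8 = 8.5075.
[out]/[in] = e^(8.5075) = 4952.
[in] = 1.16 / 4952 = 0.0002343 mmol/L.

0.000234 mmol/L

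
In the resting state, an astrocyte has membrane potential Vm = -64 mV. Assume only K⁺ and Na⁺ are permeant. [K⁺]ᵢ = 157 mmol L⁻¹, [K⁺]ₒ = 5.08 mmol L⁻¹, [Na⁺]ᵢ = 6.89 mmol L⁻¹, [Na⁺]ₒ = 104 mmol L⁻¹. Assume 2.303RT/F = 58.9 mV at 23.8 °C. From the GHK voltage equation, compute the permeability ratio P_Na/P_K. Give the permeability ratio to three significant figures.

0.0752

Let α = P_Na/P_K. GHK: Vm = 58.9·log₁₀[(Kₒ + α·Naₒ)/(Kᵢ + α·Naᵢ)].
10^(Vm/58.9) = 10^(-64.0/58.9) = 0.081924
So 0.081924·(Kᵢ + α·Naᵢ) = Kₒ + α·Naₒ → α = (0.081924·157.0 − 5.08) / (104.0 − 0.081924·6.89)
α = (12.86 − 5.08) / (104.0 − 0.5645) = 7.782/103.4 = 0.07524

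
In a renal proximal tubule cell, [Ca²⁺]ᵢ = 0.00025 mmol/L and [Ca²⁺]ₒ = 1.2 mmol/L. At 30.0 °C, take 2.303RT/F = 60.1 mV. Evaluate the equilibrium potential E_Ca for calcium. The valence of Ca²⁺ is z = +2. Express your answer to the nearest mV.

E = (60.1/z) · log₁₀([Ca²⁺]_out/[Ca²⁺]_in) with z = +2.
= (60.1/2) · log₁₀(1.2/0.00025) = 30.05 · log₁₀(4800)
= 30.05 · (3.6812) = 110.62 mV

111 mV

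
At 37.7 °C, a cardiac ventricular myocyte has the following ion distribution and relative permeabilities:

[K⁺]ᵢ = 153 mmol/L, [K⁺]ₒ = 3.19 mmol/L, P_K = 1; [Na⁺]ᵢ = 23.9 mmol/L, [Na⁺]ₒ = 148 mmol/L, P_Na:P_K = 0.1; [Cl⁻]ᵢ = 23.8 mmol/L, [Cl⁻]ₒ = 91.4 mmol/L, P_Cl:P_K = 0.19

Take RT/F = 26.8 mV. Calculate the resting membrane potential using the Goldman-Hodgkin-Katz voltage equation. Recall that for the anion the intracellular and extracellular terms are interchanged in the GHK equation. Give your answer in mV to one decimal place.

-54.6 mV

Vm = 26.8 · ln[(Σ P·[cation]ₒ + Σ P·[anion]ᵢ) / (Σ P·[cation]ᵢ + Σ P·[anion]ₒ)]
Numerator = 1×3.19 + 0.1×148 + 0.19×23.8 = 22.51
Denominator = 1×153 + 0.1×23.9 + 0.19×91.4 = 172.8
Vm = 26.8 · ln(0.13031) = 26.8 × (-2.0378) = -54.61 mV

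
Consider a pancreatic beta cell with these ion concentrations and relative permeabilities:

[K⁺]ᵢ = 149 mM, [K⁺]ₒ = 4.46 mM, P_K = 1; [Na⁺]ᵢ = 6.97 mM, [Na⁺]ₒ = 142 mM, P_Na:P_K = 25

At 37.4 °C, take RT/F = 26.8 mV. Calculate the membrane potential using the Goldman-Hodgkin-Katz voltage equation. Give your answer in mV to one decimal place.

Vm = 26.8 · ln[(Σ P·[cation]ₒ + Σ P·[anion]ᵢ) / (Σ P·[cation]ᵢ + Σ P·[anion]ₒ)]
Numerator = 1×4.46 + 25×142 = 3554
Denominator = 1×149 + 25×6.97 = 323.2
Vm = 26.8 · ln(10.996) = 26.8 × (2.3975) = 64.25 mV

64.3 mV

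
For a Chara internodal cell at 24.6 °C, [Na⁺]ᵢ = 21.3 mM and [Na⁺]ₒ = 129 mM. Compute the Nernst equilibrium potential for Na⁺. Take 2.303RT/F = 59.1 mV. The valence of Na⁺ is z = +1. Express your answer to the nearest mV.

E = (59.1/z) · log₁₀([Na⁺]_out/[Na⁺]_in) with z = +1.
= (59.1/1) · log₁₀(129/21.3) = 59.10 · log₁₀(6.056)
= 59.10 · (0.7822) = 46.23 mV

46 mV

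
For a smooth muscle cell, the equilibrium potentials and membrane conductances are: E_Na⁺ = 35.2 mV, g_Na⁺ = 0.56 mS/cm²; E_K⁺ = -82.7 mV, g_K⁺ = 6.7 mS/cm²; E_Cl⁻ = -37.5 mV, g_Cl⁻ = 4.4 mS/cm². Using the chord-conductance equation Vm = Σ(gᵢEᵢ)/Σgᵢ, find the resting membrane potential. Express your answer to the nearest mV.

-60 mV

Σ gᵢEᵢ = 0.56·(35.2) + 6.7·(-82.7) + 4.4·(-37.5) = -699.38
Σ gᵢ = 0.56 + 6.7 + 4.4 = 11.66
Vm = -699.38 / 11.66 = -59.98 mV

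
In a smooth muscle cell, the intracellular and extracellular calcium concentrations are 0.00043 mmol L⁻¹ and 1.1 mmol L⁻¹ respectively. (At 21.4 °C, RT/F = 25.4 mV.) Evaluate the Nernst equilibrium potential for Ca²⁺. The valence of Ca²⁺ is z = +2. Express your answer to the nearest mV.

E = (25.4/z) · ln([Ca²⁺]_out/[Ca²⁺]_in) with z = +2.
= (25.4/2) · ln(1.1/0.00043) = 12.70 · ln(2558)
= 12.70 · (7.8470) = 99.66 mV

100 mV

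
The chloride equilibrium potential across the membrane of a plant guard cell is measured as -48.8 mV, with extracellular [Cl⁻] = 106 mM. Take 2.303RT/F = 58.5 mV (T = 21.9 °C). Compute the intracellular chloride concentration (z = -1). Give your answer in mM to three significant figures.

15.5 mM

Nernst: E = (58.5/-1) · log₁₀([out]/[in]), so log₁₀([out]/[in]) = -48.8 × -1 / 58.5 = 0.8342.
[out]/[in] = 10^(0.8342) = 6.826.
[in] = 106 / 6.826 = 15.53 mM.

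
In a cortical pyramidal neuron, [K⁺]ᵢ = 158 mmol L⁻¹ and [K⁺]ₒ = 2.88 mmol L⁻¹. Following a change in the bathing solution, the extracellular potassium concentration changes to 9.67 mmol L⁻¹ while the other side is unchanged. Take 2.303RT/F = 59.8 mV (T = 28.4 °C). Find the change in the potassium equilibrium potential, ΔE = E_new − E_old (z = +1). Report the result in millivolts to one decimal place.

E_old = (59.8/1)·log₁₀(2.88/158) = -104.01 mV
E_new = (59.8/1)·log₁₀(9.67/158) = -72.55 mV
ΔE = -72.55 − (-104.01) = 31.46 mV

31.5 mV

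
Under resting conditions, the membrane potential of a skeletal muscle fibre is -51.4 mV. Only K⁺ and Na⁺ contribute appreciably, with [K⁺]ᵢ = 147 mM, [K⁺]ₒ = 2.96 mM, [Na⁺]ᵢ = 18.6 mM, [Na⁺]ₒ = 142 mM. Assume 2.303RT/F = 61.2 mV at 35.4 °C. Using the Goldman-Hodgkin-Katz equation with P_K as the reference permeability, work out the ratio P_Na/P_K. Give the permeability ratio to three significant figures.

0.131

Let α = P_Na/P_K. GHK: Vm = 61.2·log₁₀[(Kₒ + α·Naₒ)/(Kᵢ + α·Naᵢ)].
10^(Vm/61.2) = 10^(-51.4/61.2) = 0.14459
So 0.14459·(Kᵢ + α·Naᵢ) = Kₒ + α·Naₒ → α = (0.14459·147.0 − 2.96) / (142.0 − 0.14459·18.6)
α = (21.25 − 2.96) / (142.0 − 2.689) = 18.29/139.3 = 0.1313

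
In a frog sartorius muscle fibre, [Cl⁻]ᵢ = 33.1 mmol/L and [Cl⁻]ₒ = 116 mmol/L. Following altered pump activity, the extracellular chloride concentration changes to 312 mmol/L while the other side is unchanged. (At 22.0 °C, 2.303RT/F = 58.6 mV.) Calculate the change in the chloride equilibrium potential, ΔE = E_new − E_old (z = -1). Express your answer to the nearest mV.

E_old = (58.6/-1)·log₁₀(116/33.1) = -31.92 mV
E_new = (58.6/-1)·log₁₀(312/33.1) = -57.10 mV
ΔE = -57.10 − (-31.92) = -25.18 mV

-25 mV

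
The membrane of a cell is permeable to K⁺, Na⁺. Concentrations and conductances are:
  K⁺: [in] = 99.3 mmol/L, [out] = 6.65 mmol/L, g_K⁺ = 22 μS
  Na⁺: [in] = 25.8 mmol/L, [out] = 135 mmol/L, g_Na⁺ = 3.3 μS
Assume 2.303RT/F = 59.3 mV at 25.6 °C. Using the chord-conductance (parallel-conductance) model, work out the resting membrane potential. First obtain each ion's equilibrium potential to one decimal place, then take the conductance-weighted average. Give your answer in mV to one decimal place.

E_K⁺ = (59.3/1)·log₁₀(6.65/99.3) = -69.6 mV
E_Na⁺ = (59.3/1)·log₁₀(135/25.8) = 42.6 mV
Vm = (Σ gᵢEᵢ)/(Σ gᵢ) = (22·-69.6 + 3.3·42.6) / (22 + 3.3)
= -1390.62 / 25.3 = -54.97 mV

-55.0 mV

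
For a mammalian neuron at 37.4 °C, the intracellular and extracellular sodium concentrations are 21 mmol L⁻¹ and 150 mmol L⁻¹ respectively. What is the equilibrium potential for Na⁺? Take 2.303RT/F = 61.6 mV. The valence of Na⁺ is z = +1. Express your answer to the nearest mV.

E = (61.6/z) · log₁₀([Na⁺]_out/[Na⁺]_in) with z = +1.
= (61.6/1) · log₁₀(150/21) = 61.60 · log₁₀(7.143)
= 61.60 · (0.8539) = 52.60 mV

53 mV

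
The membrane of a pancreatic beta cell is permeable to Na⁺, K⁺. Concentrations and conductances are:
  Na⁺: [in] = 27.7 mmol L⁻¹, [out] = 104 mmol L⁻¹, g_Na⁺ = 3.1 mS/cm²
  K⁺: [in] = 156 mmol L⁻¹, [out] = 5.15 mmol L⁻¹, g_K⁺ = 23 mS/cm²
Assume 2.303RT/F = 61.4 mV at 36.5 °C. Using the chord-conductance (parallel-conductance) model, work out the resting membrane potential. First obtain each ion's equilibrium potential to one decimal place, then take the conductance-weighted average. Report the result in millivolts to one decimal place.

-76.0 mV

E_Na⁺ = (61.4/1)·log₁₀(104/27.7) = 35.3 mV
E_K⁺ = (61.4/1)·log₁₀(5.15/156) = -91.0 mV
Vm = (Σ gᵢEᵢ)/(Σ gᵢ) = (3.1·35.3 + 23·-91.0) / (3.1 + 23)
= -1983.57 / 26.1 = -76.00 mV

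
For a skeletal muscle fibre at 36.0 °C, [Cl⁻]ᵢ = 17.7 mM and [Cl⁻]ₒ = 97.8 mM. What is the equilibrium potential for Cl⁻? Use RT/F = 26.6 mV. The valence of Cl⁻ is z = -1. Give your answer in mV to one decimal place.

E = (26.6/z) · ln([Cl⁻]_out/[Cl⁻]_in) with z = -1.
For an anion, dividing by z = -1 reverses the sign.
= (26.6/-1) · ln(97.8/17.7) = -26.60 · ln(5.525)
= -26.60 · (1.7094) = -45.47 mV

-45.5 mV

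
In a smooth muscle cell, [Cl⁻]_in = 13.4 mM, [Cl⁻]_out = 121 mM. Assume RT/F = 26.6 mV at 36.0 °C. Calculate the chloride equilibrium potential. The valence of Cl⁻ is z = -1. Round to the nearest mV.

E = (26.6/z) · ln([Cl⁻]_out/[Cl⁻]_in) with z = -1.
For an anion, dividing by z = -1 reverses the sign.
= (26.6/-1) · ln(121/13.4) = -26.60 · ln(9.03)
= -26.60 · (2.2005) = -58.53 mV

-59 mV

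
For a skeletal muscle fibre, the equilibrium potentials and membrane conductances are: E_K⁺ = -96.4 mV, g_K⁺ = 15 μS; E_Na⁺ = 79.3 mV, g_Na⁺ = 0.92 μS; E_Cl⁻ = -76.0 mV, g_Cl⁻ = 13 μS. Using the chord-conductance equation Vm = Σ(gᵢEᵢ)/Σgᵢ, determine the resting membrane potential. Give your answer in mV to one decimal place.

Σ gᵢEᵢ = 15·(-96.4) + 0.92·(79.3) + 13·(-76.0) = -2361.04
Σ gᵢ = 15 + 0.92 + 13 = 28.92
Vm = -2361.04 / 28.92 = -81.64 mV

-81.6 mV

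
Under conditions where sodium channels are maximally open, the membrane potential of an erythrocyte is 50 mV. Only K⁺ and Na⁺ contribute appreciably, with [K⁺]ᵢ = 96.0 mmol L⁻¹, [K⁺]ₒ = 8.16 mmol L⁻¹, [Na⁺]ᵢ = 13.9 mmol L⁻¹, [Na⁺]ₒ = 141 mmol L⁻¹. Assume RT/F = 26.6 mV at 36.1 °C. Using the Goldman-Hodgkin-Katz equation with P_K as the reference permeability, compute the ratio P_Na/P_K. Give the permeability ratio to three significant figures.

12.4

Let α = P_Na/P_K. GHK: Vm = 26.6·ln[(Kₒ + α·Naₒ)/(Kᵢ + α·Naᵢ)].
e^(Vm/26.6) = e^(50.0/26.6) = 6.5515
So 6.5515·(Kᵢ + α·Naᵢ) = Kₒ + α·Naₒ → α = (6.5515·96.0 − 8.16) / (141.0 − 6.5515·13.9)
α = (628.9 − 8.16) / (141.0 − 91.07) = 620.8/49.93 = 12.43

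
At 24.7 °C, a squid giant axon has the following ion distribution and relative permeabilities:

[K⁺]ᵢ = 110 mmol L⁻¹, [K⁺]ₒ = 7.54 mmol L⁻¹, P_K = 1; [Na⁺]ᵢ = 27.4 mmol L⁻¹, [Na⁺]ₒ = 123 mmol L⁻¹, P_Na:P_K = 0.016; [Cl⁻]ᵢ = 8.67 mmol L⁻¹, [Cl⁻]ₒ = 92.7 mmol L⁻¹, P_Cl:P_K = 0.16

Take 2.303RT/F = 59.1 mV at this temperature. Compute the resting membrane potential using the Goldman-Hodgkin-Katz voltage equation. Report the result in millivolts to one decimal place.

-62.7 mV

Vm = 59.1 · log₁₀[(Σ P·[cation]ₒ + Σ P·[anion]ᵢ) / (Σ P·[cation]ᵢ + Σ P·[anion]ₒ)]
Numerator = 1×7.54 + 0.016×123 + 0.16×8.67 = 10.9
Denominator = 1×110 + 0.016×27.4 + 0.16×92.7 = 125.3
Vm = 59.1 · log₁₀(0.086973) = 59.1 × (-1.0606) = -62.68 mV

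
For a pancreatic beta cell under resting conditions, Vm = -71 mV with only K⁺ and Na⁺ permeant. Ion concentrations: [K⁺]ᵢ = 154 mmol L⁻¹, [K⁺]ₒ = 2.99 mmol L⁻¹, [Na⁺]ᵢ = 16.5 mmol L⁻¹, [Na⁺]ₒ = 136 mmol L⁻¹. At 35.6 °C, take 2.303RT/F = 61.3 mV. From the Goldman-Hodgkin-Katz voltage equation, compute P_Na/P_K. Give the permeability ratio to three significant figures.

0.0572

Let α = P_Na/P_K. GHK: Vm = 61.3·log₁₀[(Kₒ + α·Naₒ)/(Kᵢ + α·Naᵢ)].
10^(Vm/61.3) = 10^(-71.0/61.3) = 0.069464
So 0.069464·(Kᵢ + α·Naᵢ) = Kₒ + α·Naₒ → α = (0.069464·154.0 − 2.99) / (136.0 − 0.069464·16.5)
α = (10.7 − 2.99) / (136.0 − 1.146) = 7.708/134.9 = 0.05715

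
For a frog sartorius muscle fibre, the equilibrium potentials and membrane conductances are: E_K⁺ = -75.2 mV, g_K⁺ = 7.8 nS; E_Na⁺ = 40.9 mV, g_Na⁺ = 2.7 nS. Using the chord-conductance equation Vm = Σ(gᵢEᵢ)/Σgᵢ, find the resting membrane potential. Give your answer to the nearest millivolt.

-45 mV

Σ gᵢEᵢ = 7.8·(-75.2) + 2.7·(40.9) = -476.13
Σ gᵢ = 7.8 + 2.7 = 10.5
Vm = -476.13 / 10.5 = -45.35 mV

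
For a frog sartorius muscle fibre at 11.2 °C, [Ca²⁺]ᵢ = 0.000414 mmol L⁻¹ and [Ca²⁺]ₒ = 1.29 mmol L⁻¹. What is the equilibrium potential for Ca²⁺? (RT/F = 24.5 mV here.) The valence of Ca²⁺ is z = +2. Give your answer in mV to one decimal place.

98.5 mV

E = (24.5/z) · ln([Ca²⁺]_out/[Ca²⁺]_in) with z = +2.
= (24.5/2) · ln(1.29/0.000414) = 12.25 · ln(3116)
= 12.25 · (8.0443) = 98.54 mV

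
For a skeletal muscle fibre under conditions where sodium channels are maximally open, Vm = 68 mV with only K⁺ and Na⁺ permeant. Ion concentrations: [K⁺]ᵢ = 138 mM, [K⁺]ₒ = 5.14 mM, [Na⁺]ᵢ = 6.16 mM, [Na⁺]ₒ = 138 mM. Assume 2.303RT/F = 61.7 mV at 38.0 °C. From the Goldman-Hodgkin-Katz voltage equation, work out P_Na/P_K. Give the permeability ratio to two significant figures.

29

Let α = P_Na/P_K. GHK: Vm = 61.7·log₁₀[(Kₒ + α·Naₒ)/(Kᵢ + α·Naᵢ)].
10^(Vm/61.7) = 10^(68.0/61.7) = 12.65
So 12.65·(Kᵢ + α·Naᵢ) = Kₒ + α·Naₒ → α = (12.65·138.0 − 5.14) / (138.0 − 12.65·6.16)
α = (1746 − 5.14) / (138.0 − 77.93) = 1741/60.07 = 28.98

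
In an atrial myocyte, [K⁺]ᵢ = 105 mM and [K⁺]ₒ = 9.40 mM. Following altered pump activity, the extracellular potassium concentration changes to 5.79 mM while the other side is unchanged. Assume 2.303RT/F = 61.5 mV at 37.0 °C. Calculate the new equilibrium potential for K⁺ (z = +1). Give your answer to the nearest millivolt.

After the shift: [K⁺]_out = 5.79, [K⁺]_in = 105 mM.
E_new = (61.5/1)·log₁₀(5.79/105) = 61.50 · (-1.2585) = -77.40 mV

-77 mV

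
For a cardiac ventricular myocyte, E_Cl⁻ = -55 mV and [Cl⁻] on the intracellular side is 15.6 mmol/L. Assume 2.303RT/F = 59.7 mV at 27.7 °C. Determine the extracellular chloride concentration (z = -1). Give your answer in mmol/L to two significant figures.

130 mmol/L

Nernst: E = (59.7/-1) · log₁₀([out]/[in]), so log₁₀([out]/[in]) = -55.0 × -1 / 59.7 = 0.9213.
[out]/[in] = 10^(0.9213) = 8.342.
[out] = 8.342 × 15.6 = 130.1 mmol/L.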